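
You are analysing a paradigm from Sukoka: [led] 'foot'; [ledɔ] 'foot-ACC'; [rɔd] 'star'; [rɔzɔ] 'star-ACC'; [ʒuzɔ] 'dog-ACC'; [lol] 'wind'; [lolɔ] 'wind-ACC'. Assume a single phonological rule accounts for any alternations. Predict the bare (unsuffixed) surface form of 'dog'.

[ʒud]

The stem for 'star' ends in [d] in [rɔd] but [z] in [rɔzɔ].
Compare 'foot', with invariant [d] in [led] and [ledɔ]: an analysis with underlying /d/ and a rule producing [z] before the ACC suffix would wrongly predict alternation here too.
So /z/ is underlying, and a rule of word-final hardening — voiced fricatives become stops word-finally — gives [d].
The one attested form of 'dog', [ʒuzɔ], shows underlying /ʒuz/. Applying the same rule word-finally gives [ʒud].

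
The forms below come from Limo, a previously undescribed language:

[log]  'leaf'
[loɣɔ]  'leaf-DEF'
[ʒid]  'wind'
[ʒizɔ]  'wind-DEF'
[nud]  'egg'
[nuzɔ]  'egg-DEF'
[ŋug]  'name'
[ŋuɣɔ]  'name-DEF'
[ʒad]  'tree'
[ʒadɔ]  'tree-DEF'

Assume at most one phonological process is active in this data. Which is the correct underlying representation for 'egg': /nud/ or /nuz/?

'egg' shows [d] ~ [z] at the end of the stem ([nud] vs [nuzɔ]).
Compare 'tree', with invariant [d] in [ʒad] and [ʒadɔ]: an analysis with underlying /d/ and a rule producing [z] before the DEF suffix would wrongly predict alternation here too.
So /z/ is underlying, and a rule of word-final hardening — voiced fricatives become stops word-finally — gives [d].

/nuz/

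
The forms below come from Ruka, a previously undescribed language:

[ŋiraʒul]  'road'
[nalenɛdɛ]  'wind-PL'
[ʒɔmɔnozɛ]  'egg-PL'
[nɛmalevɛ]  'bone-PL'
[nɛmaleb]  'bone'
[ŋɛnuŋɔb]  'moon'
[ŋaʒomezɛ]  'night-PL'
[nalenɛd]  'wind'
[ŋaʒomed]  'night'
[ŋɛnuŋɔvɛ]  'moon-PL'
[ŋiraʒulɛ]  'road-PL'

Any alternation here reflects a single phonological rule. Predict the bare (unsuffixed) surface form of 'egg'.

The stem for 'night' ends in [d] in [ŋaʒomed] but [z] in [ŋaʒomezɛ].
The stem 'wind' ([nalenɛd], [nalenɛdɛ]) shows [d] unchanged in both environments, so [d] cannot be basic with [z] derived before the PL suffix.
The alternation reflects word-final hardening: voiced fricatives become stops word-finally. /z/ is underlying.
The one attested form of 'egg', [ʒɔmɔnozɛ], shows underlying /ʒɔmɔnoz/. Applying the same rule word-finally gives [ʒɔmɔnod].

[ʒɔmɔnod]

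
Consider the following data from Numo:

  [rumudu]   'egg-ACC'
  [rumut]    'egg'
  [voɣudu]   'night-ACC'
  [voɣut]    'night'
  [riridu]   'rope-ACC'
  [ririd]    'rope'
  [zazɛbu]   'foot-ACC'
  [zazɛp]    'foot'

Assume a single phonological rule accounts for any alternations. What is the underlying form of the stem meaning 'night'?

'night' shows [d] ~ [t] at the end of the stem ([voɣudu] vs [voɣut]).
Compare 'rope', with invariant [d] in [riridu] and [ririd]: an analysis with underlying /d/ and a rule producing [t] in isolation would wrongly predict alternation here too.
Therefore /t/ is basic and [d] is derived by intervocalic voicing (voiceless stops become voiced between vowels).

/voɣut/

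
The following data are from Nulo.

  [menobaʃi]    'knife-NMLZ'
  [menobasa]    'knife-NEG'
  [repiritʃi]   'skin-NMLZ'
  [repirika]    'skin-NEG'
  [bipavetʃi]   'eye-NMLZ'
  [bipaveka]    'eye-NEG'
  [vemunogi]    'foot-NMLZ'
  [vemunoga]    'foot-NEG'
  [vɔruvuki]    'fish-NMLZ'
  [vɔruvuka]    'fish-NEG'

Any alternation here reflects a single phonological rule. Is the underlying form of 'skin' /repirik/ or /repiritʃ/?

The stem for 'skin' ends in [tʃ] in [repiritʃi] but [k] in [repirika].
Compare 'fish', with invariant [k] in [vɔruvuki] and [vɔruvuka]: an analysis with underlying /k/ and a rule producing [tʃ] before the NMLZ suffix would wrongly predict alternation here too.
The underlying segment must be /tʃ/; palato-alveolar /tʃ/ and /ʃ/ become [k] and [s] when no front vowel follows, yielding [k] there.

/repiritʃ/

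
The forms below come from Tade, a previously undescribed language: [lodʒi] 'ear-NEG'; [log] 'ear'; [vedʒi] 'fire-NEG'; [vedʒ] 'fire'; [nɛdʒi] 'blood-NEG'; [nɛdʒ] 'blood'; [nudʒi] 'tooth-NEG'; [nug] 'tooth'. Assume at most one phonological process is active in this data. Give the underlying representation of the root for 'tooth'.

/nug/

In [nudʒi] and [nug] the final segment of 'tooth' alternates: [dʒ] ~ [g].
But 'blood' keeps [dʒ] in both environments ([nɛdʒi], [nɛdʒ]), so there is no rule changing /dʒ/ to [g] in isolation.
So /g/ is underlying, and a rule of palatalization before a front vowel — /g/ becomes palato-alveolar [dʒ] before a front vowel — gives [dʒ].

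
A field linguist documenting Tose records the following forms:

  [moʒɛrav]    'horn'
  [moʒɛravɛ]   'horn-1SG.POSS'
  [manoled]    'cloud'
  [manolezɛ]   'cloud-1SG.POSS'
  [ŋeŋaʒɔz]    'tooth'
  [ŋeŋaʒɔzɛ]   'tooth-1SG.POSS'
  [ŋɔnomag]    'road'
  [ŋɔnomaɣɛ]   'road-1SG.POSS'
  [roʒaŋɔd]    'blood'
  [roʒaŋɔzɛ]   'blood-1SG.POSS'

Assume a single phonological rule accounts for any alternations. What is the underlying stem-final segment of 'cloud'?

The stem for 'cloud' ends in [d] in [manoled] but [z] in [manolezɛ].
But 'tooth' keeps [z] in both environments ([ŋeŋaʒɔz], [ŋeŋaʒɔzɛ]), so there is no rule changing /z/ to [d] in isolation.
Therefore /d/ is basic and [z] is derived by intervocalic spirantization (voiced stops become fricatives between vowels).

/d/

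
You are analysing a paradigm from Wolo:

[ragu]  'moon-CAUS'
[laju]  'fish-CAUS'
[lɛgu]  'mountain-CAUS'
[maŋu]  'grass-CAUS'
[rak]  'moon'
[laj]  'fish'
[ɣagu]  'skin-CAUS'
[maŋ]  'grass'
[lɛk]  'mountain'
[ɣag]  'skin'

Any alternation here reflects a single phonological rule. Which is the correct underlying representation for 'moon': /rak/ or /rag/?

/rak/

The root 'moon' surfaces as [ragu] and [rak], with a stem-final [g] ~ [k] alternation.
Compare 'skin', with invariant [g] in [ɣagu] and [ɣag]: an analysis with underlying /g/ and a rule producing [k] in isolation would wrongly predict alternation here too.
The underlying segment must be /k/; voiceless stops become voiced between vowels, yielding [g] there.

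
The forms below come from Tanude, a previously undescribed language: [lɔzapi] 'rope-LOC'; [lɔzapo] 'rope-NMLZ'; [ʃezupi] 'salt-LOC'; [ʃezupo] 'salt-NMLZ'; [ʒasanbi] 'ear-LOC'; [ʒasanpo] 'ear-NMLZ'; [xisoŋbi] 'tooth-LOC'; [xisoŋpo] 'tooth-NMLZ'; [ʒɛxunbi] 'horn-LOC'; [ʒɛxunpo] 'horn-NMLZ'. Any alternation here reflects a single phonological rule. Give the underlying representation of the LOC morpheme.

/-bi/

The LOC morpheme has two allomorphs, [-bi] and [-pi].
By contrast the NMLZ suffix keeps its initial [p] throughout — that segment must be underlying.
So the underlying form is /-bi/, and voiced stops become voiceless after a vowel.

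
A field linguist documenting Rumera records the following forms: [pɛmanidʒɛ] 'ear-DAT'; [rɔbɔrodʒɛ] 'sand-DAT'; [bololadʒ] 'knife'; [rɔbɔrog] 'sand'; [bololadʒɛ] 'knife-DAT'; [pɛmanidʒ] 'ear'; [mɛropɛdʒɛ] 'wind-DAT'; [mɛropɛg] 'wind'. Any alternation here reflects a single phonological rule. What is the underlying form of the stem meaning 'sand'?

/rɔbɔrog/

'sand' shows [dʒ] ~ [g] at the end of the stem ([rɔbɔrodʒɛ] vs [rɔbɔrog]).
Compare 'knife', with invariant [dʒ] in [bololadʒɛ] and [bololadʒ]: an analysis with underlying /dʒ/ and a rule producing [g] in isolation would wrongly predict alternation here too.
So /g/ is underlying, and a rule of palatalization before a front vowel — /g/ becomes palato-alveolar [dʒ] before a front vowel — gives [dʒ].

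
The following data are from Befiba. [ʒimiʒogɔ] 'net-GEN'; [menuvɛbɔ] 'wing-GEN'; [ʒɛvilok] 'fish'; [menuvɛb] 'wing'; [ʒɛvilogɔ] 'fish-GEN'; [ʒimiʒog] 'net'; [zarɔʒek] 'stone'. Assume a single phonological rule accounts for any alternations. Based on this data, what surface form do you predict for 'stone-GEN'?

[zarɔʒegɔ]

The stem for 'fish' ends in [g] in [ʒɛvilogɔ] but [k] in [ʒɛvilok].
If /g/ were underlying and a rule turned it into [k] in isolation, 'net' would also alternate; but it has [g] in both [ʒimiʒogɔ] and [ʒimiʒog].
So /k/ is underlying, and a rule of intervocalic voicing — voiceless stops become voiced between vowels — gives [g].
The one attested form of 'stone', [zarɔʒek], shows underlying /zarɔʒek/. Applying the same rule between vowels gives [zarɔʒegɔ].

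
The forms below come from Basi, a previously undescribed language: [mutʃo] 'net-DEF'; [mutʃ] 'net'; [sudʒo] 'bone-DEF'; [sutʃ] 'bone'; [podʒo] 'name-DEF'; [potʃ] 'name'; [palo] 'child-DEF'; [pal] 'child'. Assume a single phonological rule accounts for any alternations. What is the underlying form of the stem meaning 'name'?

The stem for 'name' ends in [dʒ] in [podʒo] but [tʃ] in [potʃ].
The stem 'net' ([mutʃo], [mutʃ]) shows [tʃ] unchanged in both environments, so [tʃ] cannot be basic with [dʒ] derived before the DEF suffix.
The alternation reflects word-final obstruent devoicing: voiced obstruents become voiceless word-finally. /dʒ/ is underlying.

/podʒ/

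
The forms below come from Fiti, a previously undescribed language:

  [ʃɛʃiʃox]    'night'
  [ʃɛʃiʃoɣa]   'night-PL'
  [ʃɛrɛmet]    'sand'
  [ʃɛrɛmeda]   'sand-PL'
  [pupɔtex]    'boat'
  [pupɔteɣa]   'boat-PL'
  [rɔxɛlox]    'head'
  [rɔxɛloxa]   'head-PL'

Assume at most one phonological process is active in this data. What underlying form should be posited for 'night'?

'night' shows [x] ~ [ɣ] at the end of the stem ([ʃɛʃiʃox] vs [ʃɛʃiʃoɣa]).
The stem 'head' ([rɔxɛlox], [rɔxɛloxa]) shows [x] unchanged in both environments, so [x] cannot be basic with [ɣ] derived before the PL suffix.
So /ɣ/ is underlying, and a rule of word-final obstruent devoicing — voiced obstruents become voiceless word-finally — gives [x].
Hence 'night' is /ʃɛʃiʃoɣ/ underlyingly.

/ʃɛʃiʃoɣ/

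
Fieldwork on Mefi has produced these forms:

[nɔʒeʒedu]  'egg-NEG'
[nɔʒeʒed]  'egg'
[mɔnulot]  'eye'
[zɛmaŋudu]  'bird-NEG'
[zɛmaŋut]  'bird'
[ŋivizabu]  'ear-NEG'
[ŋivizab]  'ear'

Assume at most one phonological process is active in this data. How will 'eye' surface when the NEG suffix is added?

The stem for 'bird' ends in [d] in [zɛmaŋudu] but [t] in [zɛmaŋut].
Compare 'egg', with invariant [d] in [nɔʒeʒedu] and [nɔʒeʒed]: an analysis with underlying /d/ and a rule producing [t] in isolation would wrongly predict alternation here too.
Therefore /t/ is basic and [d] is derived by intervocalic voicing (voiceless stops become voiced between vowels).
The one attested form of 'eye', [mɔnulot], shows underlying /mɔnulot/. Applying the same rule between vowels gives [mɔnulodu].

[mɔnulodu]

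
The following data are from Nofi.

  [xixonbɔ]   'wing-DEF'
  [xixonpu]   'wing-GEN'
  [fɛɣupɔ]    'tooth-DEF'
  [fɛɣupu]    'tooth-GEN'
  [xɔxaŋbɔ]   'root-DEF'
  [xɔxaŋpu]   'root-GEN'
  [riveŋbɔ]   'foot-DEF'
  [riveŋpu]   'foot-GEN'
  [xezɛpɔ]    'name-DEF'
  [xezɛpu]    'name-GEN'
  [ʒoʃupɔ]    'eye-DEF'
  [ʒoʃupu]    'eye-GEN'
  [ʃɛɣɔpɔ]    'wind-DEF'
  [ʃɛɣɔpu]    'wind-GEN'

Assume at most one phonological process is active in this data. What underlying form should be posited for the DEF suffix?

The DEF suffix surfaces as [-bɔ] and [-pɔ], depending on the final segment of the stem.
By contrast the GEN suffix keeps its initial [p] throughout — that segment must be underlying.
So the underlying form is /-bɔ/, and voiced stops become voiceless after a vowel.

/-bɔ/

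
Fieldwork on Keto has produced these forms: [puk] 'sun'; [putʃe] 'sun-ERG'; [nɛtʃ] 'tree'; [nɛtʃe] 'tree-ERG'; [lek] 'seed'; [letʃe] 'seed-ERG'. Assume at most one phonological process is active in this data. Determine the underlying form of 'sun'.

/puk/

'sun' shows [k] ~ [tʃ] at the end of the stem ([puk] vs [putʃe]).
If /tʃ/ were underlying and a rule turned it into [k] in isolation, 'tree' would also alternate; but it has [tʃ] in both [nɛtʃ] and [nɛtʃe].
The underlying segment must be /k/; /k/ becomes palato-alveolar [tʃ] before a front vowel, yielding [tʃ] there.
So 'sun' = /puk/.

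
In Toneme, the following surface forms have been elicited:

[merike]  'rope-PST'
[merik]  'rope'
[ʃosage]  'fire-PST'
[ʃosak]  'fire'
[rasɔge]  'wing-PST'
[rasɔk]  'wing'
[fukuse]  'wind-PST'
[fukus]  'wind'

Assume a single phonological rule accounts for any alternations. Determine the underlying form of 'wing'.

/rasɔg/

The root 'wing' surfaces as [rasɔge] and [rasɔk], with a stem-final [g] ~ [k] alternation.
The stem 'rope' ([merike], [merik]) shows [k] unchanged in both environments, so [k] cannot be basic with [g] derived before the PST suffix.
The alternation reflects word-final obstruent devoicing: voiced obstruents become voiceless word-finally. /g/ is underlying.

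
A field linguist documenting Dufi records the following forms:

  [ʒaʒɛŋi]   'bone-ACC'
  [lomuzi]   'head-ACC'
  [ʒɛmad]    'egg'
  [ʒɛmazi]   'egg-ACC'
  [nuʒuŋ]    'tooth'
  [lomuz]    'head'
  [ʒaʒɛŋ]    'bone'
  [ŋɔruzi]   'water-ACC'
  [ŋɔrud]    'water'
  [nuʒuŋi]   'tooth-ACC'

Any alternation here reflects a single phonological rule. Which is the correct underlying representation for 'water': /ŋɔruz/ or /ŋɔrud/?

/ŋɔrud/

In [ŋɔruzi] and [ŋɔrud] the final segment of 'water' alternates: [z] ~ [d].
If /z/ were underlying and a rule turned it into [d] in isolation, 'head' would also alternate; but it has [z] in both [lomuzi] and [lomuz].
The underlying segment must be /d/; voiced stops become fricatives between vowels, yielding [z] there.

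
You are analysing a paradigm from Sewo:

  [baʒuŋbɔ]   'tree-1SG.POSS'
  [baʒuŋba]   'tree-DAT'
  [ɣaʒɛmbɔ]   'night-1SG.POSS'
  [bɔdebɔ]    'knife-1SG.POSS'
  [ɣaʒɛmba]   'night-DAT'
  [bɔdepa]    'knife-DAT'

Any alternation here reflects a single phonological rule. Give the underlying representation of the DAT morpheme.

The DAT suffix surfaces as [-ba] and [-pa], depending on the final segment of the stem.
The 1SG.POSS suffix, which begins with [b], is invariant after every stem; so [b] is not altered by any rule here.
The DAT suffix is therefore /-pa/ underlyingly, with post-nasal voicing: voiceless stops become voiced after a nasal.

/-pa/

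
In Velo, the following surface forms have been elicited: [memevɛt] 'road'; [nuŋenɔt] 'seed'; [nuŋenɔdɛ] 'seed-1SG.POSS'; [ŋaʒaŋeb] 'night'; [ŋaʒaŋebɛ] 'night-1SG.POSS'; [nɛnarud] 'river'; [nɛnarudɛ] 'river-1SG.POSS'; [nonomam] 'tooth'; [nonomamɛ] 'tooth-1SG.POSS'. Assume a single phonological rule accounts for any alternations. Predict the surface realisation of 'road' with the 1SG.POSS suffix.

In [nuŋenɔt] and [nuŋenɔdɛ] the final segment of 'seed' alternates: [t] ~ [d].
But 'river' keeps [d] in both environments ([nɛnarud], [nɛnarudɛ]), so there is no rule changing /d/ to [t] in isolation.
Therefore /t/ is basic and [d] is derived by intervocalic voicing (voiceless stops become voiced between vowels).
The one attested form of 'road', [memevɛt], shows underlying /memevɛt/. Applying the same rule between vowels gives [memevɛdɛ].

[memevɛdɛ]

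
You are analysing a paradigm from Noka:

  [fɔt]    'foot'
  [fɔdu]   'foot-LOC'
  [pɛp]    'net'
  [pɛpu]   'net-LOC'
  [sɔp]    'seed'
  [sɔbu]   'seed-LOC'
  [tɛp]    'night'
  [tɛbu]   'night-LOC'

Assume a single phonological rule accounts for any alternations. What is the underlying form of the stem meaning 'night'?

The stem for 'night' ends in [p] in [tɛp] but [b] in [tɛbu].
The stem 'net' ([pɛp], [pɛpu]) shows [p] unchanged in both environments, so [p] cannot be basic with [b] derived before the LOC suffix.
So /b/ is underlying, and a rule of word-final obstruent devoicing — voiced obstruents become voiceless word-finally — gives [p].
The underlying form of 'night' is therefore /tɛb/.

/tɛb/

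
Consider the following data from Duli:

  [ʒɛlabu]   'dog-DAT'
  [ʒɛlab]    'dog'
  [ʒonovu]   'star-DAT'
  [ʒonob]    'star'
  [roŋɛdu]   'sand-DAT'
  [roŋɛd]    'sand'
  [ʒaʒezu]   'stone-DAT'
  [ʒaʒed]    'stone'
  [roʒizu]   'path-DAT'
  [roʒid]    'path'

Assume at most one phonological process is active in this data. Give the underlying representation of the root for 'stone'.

The stem for 'stone' ends in [z] in [ʒaʒezu] but [d] in [ʒaʒed].
Compare 'sand', with invariant [d] in [roŋɛdu] and [roŋɛd]: an analysis with underlying /d/ and a rule producing [z] before the DAT suffix would wrongly predict alternation here too.
The alternation reflects word-final hardening: voiced fricatives become stops word-finally. /z/ is underlying.
The underlying form of 'stone' is therefore /ʒaʒez/.

/ʒaʒez/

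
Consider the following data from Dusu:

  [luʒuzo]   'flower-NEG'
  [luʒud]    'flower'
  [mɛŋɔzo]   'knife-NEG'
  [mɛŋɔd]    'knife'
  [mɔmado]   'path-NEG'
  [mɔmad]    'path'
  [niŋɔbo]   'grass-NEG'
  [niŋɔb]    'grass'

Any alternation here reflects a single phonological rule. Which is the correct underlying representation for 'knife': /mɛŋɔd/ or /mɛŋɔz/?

/mɛŋɔz/

The stem for 'knife' ends in [z] in [mɛŋɔzo] but [d] in [mɛŋɔd].
The stem 'path' ([mɔmado], [mɔmad]) shows [d] unchanged in both environments, so [d] cannot be basic with [z] derived before the NEG suffix.
So /z/ is underlying, and a rule of word-final hardening — voiced fricatives become stops word-finally — gives [d].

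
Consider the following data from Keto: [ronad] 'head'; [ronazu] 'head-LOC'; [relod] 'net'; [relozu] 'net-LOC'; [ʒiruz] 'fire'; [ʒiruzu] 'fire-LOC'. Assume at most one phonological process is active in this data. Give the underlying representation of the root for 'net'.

The stem for 'net' ends in [d] in [relod] but [z] in [relozu].
The stem 'fire' ([ʒiruz], [ʒiruzu]) shows [z] unchanged in both environments, so [z] cannot be basic with [d] derived in isolation.
The alternation reflects intervocalic spirantization: voiced stops become fricatives between vowels. /d/ is underlying.

/relod/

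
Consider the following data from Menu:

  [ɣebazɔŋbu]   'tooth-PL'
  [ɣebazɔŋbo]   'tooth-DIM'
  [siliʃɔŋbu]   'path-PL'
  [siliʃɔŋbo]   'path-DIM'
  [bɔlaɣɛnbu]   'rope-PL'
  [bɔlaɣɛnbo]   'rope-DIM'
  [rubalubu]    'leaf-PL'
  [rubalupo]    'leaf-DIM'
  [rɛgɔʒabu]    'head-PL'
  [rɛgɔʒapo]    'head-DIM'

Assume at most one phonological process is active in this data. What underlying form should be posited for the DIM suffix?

The DIM suffix surfaces as [-bo] and [-po], depending on the final segment of the stem.
The PL suffix, which begins with [b], is invariant after every stem; so [b] is not altered by any rule here.
So the underlying form is /-po/, and voiceless stops become voiced after a nasal.

/-po/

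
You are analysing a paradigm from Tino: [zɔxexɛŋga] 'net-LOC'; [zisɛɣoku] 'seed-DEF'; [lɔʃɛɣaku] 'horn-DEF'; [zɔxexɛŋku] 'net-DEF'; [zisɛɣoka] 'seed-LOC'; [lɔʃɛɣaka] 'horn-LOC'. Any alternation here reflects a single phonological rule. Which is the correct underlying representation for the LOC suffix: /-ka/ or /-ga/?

/-ga/

The LOC suffix surfaces as [-ga] and [-ka], depending on the final segment of the stem.
By contrast the DEF suffix keeps its initial [k] throughout — that segment must be underlying.
So the underlying form is /-ga/, and voiced stops become voiceless after a vowel.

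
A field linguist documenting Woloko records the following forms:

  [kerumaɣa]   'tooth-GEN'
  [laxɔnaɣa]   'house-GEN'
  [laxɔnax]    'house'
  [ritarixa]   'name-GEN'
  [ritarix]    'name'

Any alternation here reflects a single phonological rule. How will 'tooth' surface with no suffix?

'house' shows [ɣ] ~ [x] at the end of the stem ([laxɔnaɣa] vs [laxɔnax]).
If /x/ were underlying and a rule turned it into [ɣ] before the GEN suffix, 'name' would also alternate; but it has [x] in both [ritarixa] and [ritarix].
Therefore /ɣ/ is basic and [x] is derived by word-final obstruent devoicing (voiced obstruents become voiceless word-finally).
The one attested form of 'tooth', [kerumaɣa], shows underlying /kerumaɣ/. Applying the same rule word-finally gives [kerumax].

[kerumax]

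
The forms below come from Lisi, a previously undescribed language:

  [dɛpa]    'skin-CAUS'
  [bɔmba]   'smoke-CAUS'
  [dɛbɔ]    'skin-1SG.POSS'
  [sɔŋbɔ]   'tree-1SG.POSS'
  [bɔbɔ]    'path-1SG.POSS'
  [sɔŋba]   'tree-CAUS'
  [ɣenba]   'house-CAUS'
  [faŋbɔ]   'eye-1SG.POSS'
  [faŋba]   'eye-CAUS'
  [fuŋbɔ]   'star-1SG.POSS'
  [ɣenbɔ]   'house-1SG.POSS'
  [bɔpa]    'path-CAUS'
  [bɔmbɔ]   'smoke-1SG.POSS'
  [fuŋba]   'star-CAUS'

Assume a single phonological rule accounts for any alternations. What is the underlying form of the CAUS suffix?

The CAUS morpheme has two allomorphs, [-ba] and [-pa].
The 1SG.POSS suffix, which begins with [b], is invariant after every stem; so [b] is not altered by any rule here.
So the underlying form is /-pa/, and voiceless stops become voiced after a nasal.

/-pa/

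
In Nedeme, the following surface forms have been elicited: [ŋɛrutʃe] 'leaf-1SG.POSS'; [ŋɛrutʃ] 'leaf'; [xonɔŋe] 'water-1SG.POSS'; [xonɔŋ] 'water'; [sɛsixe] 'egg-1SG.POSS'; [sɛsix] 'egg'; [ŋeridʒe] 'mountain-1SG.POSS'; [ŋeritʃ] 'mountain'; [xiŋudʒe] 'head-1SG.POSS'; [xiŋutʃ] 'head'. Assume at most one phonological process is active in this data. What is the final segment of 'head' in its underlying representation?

In [xiŋudʒe] and [xiŋutʃ] the final segment of 'head' alternates: [dʒ] ~ [tʃ].
If /tʃ/ were underlying and a rule turned it into [dʒ] before the 1SG.POSS suffix, 'leaf' would also alternate; but it has [tʃ] in both [ŋɛrutʃe] and [ŋɛrutʃ].
So /dʒ/ is underlying, and a rule of word-final obstruent devoicing — voiced obstruents become voiceless word-finally — gives [tʃ].

/dʒ/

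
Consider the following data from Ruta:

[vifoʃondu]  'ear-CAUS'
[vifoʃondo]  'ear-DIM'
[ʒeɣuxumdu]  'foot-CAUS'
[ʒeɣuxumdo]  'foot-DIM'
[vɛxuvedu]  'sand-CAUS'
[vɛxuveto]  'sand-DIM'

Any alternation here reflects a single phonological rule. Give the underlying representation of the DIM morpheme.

/-to/

The DIM morpheme has two allomorphs, [-do] and [-to].
The CAUS suffix, which begins with [d], is invariant after every stem; so [d] is not altered by any rule here.
The DIM suffix is therefore /-to/ underlyingly, with post-nasal voicing: voiceless stops become voiced after a nasal.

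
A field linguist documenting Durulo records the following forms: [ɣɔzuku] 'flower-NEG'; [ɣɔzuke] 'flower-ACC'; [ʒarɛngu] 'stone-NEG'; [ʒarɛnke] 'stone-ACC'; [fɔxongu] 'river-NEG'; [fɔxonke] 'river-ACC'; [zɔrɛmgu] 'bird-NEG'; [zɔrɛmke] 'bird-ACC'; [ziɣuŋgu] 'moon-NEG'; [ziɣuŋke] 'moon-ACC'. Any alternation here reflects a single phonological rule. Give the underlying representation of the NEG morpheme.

The NEG morpheme has two allomorphs, [-gu] and [-ku].
The ACC suffix, which begins with [k], is invariant after every stem; so [k] is not altered by any rule here.
The NEG suffix is therefore /-gu/ underlyingly, with post-vocalic devoicing: voiced stops become voiceless after a vowel.

/-gu/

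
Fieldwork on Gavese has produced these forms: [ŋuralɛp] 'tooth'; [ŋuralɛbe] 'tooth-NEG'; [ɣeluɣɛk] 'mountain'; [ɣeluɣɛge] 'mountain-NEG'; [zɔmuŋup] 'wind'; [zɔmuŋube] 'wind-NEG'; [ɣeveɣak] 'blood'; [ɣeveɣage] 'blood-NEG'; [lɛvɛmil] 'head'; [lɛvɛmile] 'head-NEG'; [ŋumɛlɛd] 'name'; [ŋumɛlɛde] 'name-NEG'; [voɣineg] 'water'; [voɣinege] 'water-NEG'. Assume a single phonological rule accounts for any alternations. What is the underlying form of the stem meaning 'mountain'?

/ɣeluɣɛk/

The stem for 'mountain' ends in [k] in [ɣeluɣɛk] but [g] in [ɣeluɣɛge].
But 'water' keeps [g] in both environments ([voɣineg], [voɣinege]), so there is no rule changing /g/ to [k] in isolation.
The underlying segment must be /k/; voiceless stops become voiced between vowels, yielding [g] there.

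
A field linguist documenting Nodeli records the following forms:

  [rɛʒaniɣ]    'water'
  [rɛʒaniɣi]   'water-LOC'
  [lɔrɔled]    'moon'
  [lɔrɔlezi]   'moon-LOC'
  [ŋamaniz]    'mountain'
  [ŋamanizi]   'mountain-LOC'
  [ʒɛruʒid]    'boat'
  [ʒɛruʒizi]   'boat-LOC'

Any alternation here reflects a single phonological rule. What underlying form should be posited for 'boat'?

/ʒɛruʒid/

The root 'boat' surfaces as [ʒɛruʒid] and [ʒɛruʒizi], with a stem-final [d] ~ [z] alternation.
If /z/ were underlying and a rule turned it into [d] in isolation, 'mountain' would also alternate; but it has [z] in both [ŋamaniz] and [ŋamanizi].
The alternation reflects intervocalic spirantization: voiced stops become fricatives between vowels. /d/ is underlying.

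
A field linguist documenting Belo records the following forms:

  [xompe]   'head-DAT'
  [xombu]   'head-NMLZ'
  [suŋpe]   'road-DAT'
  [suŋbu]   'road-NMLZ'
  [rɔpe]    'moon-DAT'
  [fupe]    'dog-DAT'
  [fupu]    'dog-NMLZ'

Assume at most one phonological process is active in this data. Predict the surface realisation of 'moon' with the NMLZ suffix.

The NMLZ morpheme has two allomorphs, [-bu] and [-pu].
By contrast the DAT suffix keeps its initial [p] throughout — that segment must be underlying.
So the underlying form is /-bu/, and voiced stops become voiceless after a vowel.
After 'moon', which ends in a vowel, the suffix surfaces as [-pu], giving [rɔpu].

[rɔpu]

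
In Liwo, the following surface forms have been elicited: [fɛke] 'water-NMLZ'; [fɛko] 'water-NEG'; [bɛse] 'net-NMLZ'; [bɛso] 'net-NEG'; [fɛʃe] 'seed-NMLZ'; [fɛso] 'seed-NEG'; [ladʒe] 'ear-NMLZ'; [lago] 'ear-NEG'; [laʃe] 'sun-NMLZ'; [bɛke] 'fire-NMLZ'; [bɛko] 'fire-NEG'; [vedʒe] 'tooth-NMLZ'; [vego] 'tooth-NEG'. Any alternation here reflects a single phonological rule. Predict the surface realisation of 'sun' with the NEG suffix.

[laso]

The root 'seed' surfaces as [fɛʃe] and [fɛso], with a stem-final [ʃ] ~ [s] alternation.
If /s/ were underlying and a rule turned it into [ʃ] before the NMLZ suffix, 'net' would also alternate; but it has [s] in both [bɛse] and [bɛso].
The underlying segment must be /ʃ/; palato-alveolar /dʒ/ and /ʃ/ become [g] and [s] when no front vowel follows, yielding [s] there.
From [laʃe] the stem 'sun' is /laʃ/; when no front vowel follows this yields [laso].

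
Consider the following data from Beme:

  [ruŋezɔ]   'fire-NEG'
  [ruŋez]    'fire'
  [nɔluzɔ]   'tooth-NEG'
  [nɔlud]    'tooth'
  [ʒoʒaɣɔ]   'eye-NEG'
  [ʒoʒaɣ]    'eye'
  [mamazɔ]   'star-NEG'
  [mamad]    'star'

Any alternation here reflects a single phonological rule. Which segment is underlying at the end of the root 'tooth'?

/d/

'tooth' shows [z] ~ [d] at the end of the stem ([nɔluzɔ] vs [nɔlud]).
The stem 'fire' ([ruŋezɔ], [ruŋez]) shows [z] unchanged in both environments, so [z] cannot be basic with [d] derived in isolation.
The underlying segment must be /d/; voiced stops become fricatives between vowels, yielding [z] there.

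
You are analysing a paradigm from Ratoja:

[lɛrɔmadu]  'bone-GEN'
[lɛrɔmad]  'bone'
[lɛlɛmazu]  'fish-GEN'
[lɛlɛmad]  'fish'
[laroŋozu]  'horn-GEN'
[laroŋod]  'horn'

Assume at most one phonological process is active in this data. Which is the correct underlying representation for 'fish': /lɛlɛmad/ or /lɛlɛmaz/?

/lɛlɛmaz/

The stem for 'fish' ends in [z] in [lɛlɛmazu] but [d] in [lɛlɛmad].
The stem 'bone' ([lɛrɔmadu], [lɛrɔmad]) shows [d] unchanged in both environments, so [d] cannot be basic with [z] derived before the GEN suffix.
The underlying segment must be /z/; voiced fricatives become stops word-finally, yielding [d] there.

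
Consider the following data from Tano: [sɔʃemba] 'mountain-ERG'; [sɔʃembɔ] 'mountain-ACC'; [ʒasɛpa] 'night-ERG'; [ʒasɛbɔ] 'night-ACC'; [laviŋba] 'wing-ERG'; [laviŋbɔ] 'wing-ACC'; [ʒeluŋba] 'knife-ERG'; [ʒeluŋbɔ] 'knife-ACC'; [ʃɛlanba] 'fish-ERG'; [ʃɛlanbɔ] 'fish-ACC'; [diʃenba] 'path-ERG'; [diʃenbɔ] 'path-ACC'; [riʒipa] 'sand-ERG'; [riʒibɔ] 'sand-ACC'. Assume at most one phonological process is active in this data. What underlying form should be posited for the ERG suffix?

The ERG morpheme has two allomorphs, [-ba] and [-pa].
By contrast the ACC suffix keeps its initial [b] throughout — that segment must be underlying.
The ERG suffix is therefore /-pa/ underlyingly, with post-nasal voicing: voiceless stops become voiced after a nasal.

/-pa/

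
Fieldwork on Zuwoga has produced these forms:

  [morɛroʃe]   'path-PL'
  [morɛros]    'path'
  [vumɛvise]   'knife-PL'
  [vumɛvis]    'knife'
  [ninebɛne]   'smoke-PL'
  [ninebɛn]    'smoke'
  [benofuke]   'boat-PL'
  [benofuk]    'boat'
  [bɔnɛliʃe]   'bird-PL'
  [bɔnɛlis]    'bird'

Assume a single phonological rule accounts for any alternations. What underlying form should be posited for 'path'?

/morɛroʃ/

'path' shows [ʃ] ~ [s] at the end of the stem ([morɛroʃe] vs [morɛros]).
The stem 'knife' ([vumɛvise], [vumɛvis]) shows [s] unchanged in both environments, so [s] cannot be basic with [ʃ] derived before the PL suffix.
So /ʃ/ is underlying, and a rule of depalatalization — palato-alveolar /ʃ/ becomes [s] when no front vowel follows — gives [s].
Hence 'path' is /morɛroʃ/ underlyingly.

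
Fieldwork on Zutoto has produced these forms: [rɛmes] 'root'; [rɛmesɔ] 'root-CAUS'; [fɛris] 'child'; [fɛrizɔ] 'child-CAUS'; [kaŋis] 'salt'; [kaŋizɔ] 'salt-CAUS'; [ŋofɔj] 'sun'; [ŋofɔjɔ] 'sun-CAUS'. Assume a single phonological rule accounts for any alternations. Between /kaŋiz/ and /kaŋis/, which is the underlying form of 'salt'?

In [kaŋis] and [kaŋizɔ] the final segment of 'salt' alternates: [s] ~ [z].
But 'root' keeps [s] in both environments ([rɛmes], [rɛmesɔ]), so there is no rule changing /s/ to [z] before the CAUS suffix.
So /z/ is underlying, and a rule of word-final obstruent devoicing — voiced obstruents become voiceless word-finally — gives [s].

/kaŋiz/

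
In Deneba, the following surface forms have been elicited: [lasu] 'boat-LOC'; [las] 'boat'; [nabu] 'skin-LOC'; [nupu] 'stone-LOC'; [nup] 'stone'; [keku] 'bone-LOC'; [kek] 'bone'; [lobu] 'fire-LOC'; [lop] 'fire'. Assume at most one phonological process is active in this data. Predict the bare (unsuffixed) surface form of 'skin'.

The root 'fire' surfaces as [lobu] and [lop], with a stem-final [b] ~ [p] alternation.
If /p/ were underlying and a rule turned it into [b] before the LOC suffix, 'stone' would also alternate; but it has [p] in both [nupu] and [nup].
So /b/ is underlying, and a rule of word-final obstruent devoicing — voiced obstruents become voiceless word-finally — gives [p].
From [nabu] the stem 'skin' is /nab/; word-finally this yields [nap].

[nap]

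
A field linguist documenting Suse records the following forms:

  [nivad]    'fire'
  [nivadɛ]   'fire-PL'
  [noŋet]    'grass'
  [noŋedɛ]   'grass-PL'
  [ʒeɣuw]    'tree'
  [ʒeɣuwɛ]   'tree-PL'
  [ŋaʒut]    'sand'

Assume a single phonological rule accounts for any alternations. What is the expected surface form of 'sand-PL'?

The root 'grass' surfaces as [noŋet] and [noŋedɛ], with a stem-final [t] ~ [d] alternation.
The stem 'fire' ([nivad], [nivadɛ]) shows [d] unchanged in both environments, so [d] cannot be basic with [t] derived in isolation.
Therefore /t/ is basic and [d] is derived by intervocalic voicing (voiceless stops become voiced between vowels).
The one attested form of 'sand', [ŋaʒut], shows underlying /ŋaʒut/. Applying the same rule between vowels gives [ŋaʒudɛ].

[ŋaʒudɛ]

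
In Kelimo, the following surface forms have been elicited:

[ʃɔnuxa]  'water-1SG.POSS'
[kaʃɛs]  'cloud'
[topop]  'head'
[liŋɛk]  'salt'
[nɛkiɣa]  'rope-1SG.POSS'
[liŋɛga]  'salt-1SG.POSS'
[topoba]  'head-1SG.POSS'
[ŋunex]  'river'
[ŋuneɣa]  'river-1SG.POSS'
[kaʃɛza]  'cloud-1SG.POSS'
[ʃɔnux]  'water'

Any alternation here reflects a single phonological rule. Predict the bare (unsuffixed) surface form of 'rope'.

In [ŋunex] and [ŋuneɣa] the final segment of 'river' alternates: [x] ~ [ɣ].
But 'water' keeps [x] in both environments ([ʃɔnux], [ʃɔnuxa]), so there is no rule changing /x/ to [ɣ] before the 1SG.POSS suffix.
So /ɣ/ is underlying, and a rule of word-final obstruent devoicing — voiced obstruents become voiceless word-finally — gives [x].
From [nɛkiɣa] the stem 'rope' is /nɛkiɣ/; word-finally this yields [nɛkix].

[nɛkix]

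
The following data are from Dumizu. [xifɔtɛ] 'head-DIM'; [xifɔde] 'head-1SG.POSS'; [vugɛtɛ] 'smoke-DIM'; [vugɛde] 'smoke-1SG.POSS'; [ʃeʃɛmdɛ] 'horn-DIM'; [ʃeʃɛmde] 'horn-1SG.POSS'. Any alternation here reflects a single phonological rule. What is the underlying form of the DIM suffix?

The DIM morpheme has two allomorphs, [-dɛ] and [-tɛ].
By contrast the 1SG.POSS suffix keeps its initial [d] throughout — that segment must be underlying.
So the underlying form is /-tɛ/, and voiceless stops become voiced after a nasal.

/-tɛ/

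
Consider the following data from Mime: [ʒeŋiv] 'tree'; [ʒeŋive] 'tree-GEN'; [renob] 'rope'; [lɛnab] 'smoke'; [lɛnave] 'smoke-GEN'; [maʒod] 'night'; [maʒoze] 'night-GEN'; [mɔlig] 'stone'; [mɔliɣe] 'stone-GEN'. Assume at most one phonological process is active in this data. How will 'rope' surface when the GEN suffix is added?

The root 'smoke' surfaces as [lɛnab] and [lɛnave], with a stem-final [b] ~ [v] alternation.
Compare 'tree', with invariant [v] in [ʒeŋiv] and [ʒeŋive]: an analysis with underlying /v/ and a rule producing [b] in isolation would wrongly predict alternation here too.
So /b/ is underlying, and a rule of intervocalic spirantization — voiced stops become fricatives between vowels — gives [v].
From [renob] the stem 'rope' is /renob/; between vowels this yields [renove].

[renove]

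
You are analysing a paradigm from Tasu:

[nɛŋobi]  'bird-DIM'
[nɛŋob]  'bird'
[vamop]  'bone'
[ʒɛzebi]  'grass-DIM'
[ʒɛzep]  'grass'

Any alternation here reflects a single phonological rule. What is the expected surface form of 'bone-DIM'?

'grass' shows [b] ~ [p] at the end of the stem ([ʒɛzebi] vs [ʒɛzep]).
But 'bird' keeps [b] in both environments ([nɛŋobi], [nɛŋob]), so there is no rule changing /b/ to [p] in isolation.
The alternation reflects intervocalic voicing: voiceless stops become voiced between vowels. /p/ is underlying.
From [vamop] the stem 'bone' is /vamop/; between vowels this yields [vamobi].

[vamobi]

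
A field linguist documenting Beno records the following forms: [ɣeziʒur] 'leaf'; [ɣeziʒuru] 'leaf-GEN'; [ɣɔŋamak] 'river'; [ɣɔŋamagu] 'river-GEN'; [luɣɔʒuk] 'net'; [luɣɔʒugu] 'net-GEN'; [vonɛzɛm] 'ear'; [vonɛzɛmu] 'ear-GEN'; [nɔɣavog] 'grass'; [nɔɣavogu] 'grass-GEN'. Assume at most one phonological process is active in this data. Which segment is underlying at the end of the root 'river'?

The stem for 'river' ends in [k] in [ɣɔŋamak] but [g] in [ɣɔŋamagu].
The stem 'grass' ([nɔɣavog], [nɔɣavogu]) shows [g] unchanged in both environments, so [g] cannot be basic with [k] derived in isolation.
Therefore /k/ is basic and [g] is derived by intervocalic voicing (voiceless stops become voiced between vowels).

/k/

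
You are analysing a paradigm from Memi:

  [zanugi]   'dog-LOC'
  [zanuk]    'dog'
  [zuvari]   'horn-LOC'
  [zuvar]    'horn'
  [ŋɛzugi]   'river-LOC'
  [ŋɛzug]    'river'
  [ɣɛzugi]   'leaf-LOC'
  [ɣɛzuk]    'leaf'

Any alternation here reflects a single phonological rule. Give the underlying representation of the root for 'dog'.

In [zanugi] and [zanuk] the final segment of 'dog' alternates: [g] ~ [k].
The stem 'river' ([ŋɛzugi], [ŋɛzug]) shows [g] unchanged in both environments, so [g] cannot be basic with [k] derived in isolation.
The alternation reflects intervocalic voicing: voiceless stops become voiced between vowels. /k/ is underlying.

/zanuk/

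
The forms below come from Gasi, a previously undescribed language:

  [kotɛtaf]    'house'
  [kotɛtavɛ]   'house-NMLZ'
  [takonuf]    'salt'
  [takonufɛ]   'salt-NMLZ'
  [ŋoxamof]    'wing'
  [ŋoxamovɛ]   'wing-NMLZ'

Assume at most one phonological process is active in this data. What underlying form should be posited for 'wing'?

In [ŋoxamof] and [ŋoxamovɛ] the final segment of 'wing' alternates: [f] ~ [v].
If /f/ were underlying and a rule turned it into [v] before the NMLZ suffix, 'salt' would also alternate; but it has [f] in both [takonuf] and [takonufɛ].
So /v/ is underlying, and a rule of word-final obstruent devoicing — voiced obstruents become voiceless word-finally — gives [f].
Hence 'wing' is /ŋoxamov/ underlyingly.

/ŋoxamov/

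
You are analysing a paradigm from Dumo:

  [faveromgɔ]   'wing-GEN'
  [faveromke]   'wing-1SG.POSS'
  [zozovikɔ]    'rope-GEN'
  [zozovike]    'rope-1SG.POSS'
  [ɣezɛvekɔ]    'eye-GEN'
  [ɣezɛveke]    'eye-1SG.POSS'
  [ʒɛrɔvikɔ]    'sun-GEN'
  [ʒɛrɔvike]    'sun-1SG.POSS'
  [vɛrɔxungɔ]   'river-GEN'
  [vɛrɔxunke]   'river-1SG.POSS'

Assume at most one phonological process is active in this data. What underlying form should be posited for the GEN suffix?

/-gɔ/

The GEN suffix surfaces as [-gɔ] and [-kɔ], depending on the final segment of the stem.
The 1SG.POSS suffix, which begins with [k], is invariant after every stem; so [k] is not altered by any rule here.
So the underlying form is /-gɔ/, and voiced stops become voiceless after a vowel.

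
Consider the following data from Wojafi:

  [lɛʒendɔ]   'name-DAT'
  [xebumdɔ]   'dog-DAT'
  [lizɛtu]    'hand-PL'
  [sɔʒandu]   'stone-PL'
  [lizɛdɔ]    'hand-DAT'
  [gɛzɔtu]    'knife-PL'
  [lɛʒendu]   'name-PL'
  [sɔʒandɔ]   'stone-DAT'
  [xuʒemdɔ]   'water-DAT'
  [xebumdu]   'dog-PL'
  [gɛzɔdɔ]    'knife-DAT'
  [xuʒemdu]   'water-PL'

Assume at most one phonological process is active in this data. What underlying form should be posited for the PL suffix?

The PL suffix surfaces as [-du] and [-tu], depending on the final segment of the stem.
By contrast the DAT suffix keeps its initial [d] throughout — that segment must be underlying.
So the underlying form is /-tu/, and voiceless stops become voiced after a nasal.

/-tu/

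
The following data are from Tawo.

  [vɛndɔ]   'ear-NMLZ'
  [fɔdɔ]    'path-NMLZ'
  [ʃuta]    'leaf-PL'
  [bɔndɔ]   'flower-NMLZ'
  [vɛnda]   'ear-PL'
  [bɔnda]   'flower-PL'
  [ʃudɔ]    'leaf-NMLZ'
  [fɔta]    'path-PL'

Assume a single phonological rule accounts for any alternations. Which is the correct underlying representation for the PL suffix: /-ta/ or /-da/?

The PL morpheme has two allomorphs, [-da] and [-ta].
The NMLZ suffix, which begins with [d], is invariant after every stem; so [d] is not altered by any rule here.
So the underlying form is /-ta/, and voiceless stops become voiced after a nasal.

/-ta/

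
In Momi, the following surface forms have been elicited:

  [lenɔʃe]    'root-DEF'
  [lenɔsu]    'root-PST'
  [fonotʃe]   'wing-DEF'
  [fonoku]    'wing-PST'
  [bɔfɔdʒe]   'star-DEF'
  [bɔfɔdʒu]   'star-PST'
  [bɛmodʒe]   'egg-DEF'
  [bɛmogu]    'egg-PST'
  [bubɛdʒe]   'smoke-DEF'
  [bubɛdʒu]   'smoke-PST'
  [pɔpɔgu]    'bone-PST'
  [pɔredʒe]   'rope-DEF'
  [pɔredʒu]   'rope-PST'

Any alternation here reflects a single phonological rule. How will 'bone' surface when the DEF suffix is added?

[pɔpɔdʒe]

In [bɛmodʒe] and [bɛmogu] the final segment of 'egg' alternates: [dʒ] ~ [g].
But 'smoke' keeps [dʒ] in both environments ([bubɛdʒe], [bubɛdʒu]), so there is no rule changing /dʒ/ to [g] before the PST suffix.
The alternation reflects palatalization before a front vowel: /k/, /g/ and /s/ become palato-alveolar [tʃ], [dʒ] and [ʃ] before a front vowel. /g/ is underlying.
From [pɔpɔgu] the stem 'bone' is /pɔpɔg/; before a front vowel this yields [pɔpɔdʒe].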